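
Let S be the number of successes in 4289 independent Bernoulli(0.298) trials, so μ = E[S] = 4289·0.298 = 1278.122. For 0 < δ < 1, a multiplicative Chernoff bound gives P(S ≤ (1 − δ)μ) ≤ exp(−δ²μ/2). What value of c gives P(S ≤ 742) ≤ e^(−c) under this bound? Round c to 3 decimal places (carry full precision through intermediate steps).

112.441

Write 742 = (1 − δ)μ, so δ = 1 − 742/1278.122 = 0.4194607…
Then the exponent is δ²μ/2 = (μ − 742)²/(2μ) = 112.441065.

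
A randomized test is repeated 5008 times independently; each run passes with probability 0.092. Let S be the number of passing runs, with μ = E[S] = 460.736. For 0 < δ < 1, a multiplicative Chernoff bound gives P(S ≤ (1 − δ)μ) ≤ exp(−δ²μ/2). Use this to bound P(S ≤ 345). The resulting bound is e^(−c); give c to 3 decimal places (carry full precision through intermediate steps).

14.536

Write 345 = (1 − δ)μ, so δ = 1 − 345/460.736 = 0.2511981…
Then the exponent is δ²μ/2 = (μ − 345)²/(2μ) = 14.536331.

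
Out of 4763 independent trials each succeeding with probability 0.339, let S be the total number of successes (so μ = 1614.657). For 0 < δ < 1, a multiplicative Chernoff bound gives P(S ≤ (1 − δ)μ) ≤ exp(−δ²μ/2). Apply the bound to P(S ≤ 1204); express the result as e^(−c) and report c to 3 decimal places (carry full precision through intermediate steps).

Write 1204 = (1 − δ)μ, so δ = 1 − 1204/1614.657 = 0.2543308…
Then the exponent is δ²μ/2 = (μ − 1204)²/(2μ) = 52.221361.

52.221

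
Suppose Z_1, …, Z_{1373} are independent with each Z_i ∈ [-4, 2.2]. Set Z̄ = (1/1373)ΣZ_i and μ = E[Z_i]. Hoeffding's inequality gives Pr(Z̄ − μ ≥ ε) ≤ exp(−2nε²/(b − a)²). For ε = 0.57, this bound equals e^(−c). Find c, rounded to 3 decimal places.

c = 2nε²/(b − a)² = 2·1373·0.57² / 6.2² = 23.2096.

23.210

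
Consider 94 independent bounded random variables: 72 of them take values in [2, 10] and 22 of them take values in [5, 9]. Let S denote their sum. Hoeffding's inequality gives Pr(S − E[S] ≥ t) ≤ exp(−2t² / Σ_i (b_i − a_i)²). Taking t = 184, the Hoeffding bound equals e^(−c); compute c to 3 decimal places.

Σ(b_i − a_i)² = 72·8² + 22·4² = 4960.
c = 2t² / 4960 = 2·184² / 4960 = 13.6516.

13.652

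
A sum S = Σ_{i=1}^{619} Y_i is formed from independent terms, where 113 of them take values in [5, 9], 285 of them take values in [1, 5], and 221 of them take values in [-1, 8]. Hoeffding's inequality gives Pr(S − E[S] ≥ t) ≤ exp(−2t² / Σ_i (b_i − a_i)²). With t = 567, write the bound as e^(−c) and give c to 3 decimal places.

Σ(b_i − a_i)² = 113·4² + 285·4² + 221·9² = 24269.
c = 2t² / 24269 = 2·567² / 24269 = 26.4938.

26.494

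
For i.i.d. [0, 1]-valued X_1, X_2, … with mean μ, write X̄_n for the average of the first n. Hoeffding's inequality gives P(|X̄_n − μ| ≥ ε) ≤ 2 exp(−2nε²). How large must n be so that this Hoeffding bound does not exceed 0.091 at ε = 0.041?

920

Require 2·exp(−2nε²) ≤ 0.091, i.e. 2nε² ≥ ln(2/0.091) = 3.090043.
So n ≥ 3.090043 / (2·0.041²) = 919.109.
The smallest integer n is 920.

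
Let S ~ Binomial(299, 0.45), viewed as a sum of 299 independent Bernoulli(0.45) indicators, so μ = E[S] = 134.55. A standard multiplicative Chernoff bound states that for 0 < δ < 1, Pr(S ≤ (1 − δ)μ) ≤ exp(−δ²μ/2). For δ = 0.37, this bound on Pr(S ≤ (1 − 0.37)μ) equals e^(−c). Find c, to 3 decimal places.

c = δ²μ/2 = 0.37²·134.55/2 = 9.2099.

9.210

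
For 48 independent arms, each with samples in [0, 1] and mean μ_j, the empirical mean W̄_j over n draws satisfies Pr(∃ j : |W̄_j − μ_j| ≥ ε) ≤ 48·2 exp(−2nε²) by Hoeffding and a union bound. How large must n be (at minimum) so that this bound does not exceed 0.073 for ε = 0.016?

Need 2·48·exp(−2nε²) ≤ 0.073, i.e. exp(−2nε²) ≤ 0.073/96.
So 2nε² ≥ ln(96/0.073) = 7.181644.
Hence n ≥ 7.181644/(2·0.016²) = 14026.648.
The smallest integer n is 14027.

14027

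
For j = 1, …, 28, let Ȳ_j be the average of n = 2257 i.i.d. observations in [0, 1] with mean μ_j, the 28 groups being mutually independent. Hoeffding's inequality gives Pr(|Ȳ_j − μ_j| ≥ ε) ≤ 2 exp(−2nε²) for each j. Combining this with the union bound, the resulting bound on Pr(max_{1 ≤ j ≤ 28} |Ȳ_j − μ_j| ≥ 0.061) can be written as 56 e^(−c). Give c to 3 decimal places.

Union bound over the 28 events: Pr(max_{1 ≤ j ≤ 28} |Ȳ_j − μ_j| ≥ 0.061) ≤ 28·2·exp(−2nε²) = 56 exp(−2·2257·0.061²).
So c = 2·2257·0.061² = 16.7966.

16.797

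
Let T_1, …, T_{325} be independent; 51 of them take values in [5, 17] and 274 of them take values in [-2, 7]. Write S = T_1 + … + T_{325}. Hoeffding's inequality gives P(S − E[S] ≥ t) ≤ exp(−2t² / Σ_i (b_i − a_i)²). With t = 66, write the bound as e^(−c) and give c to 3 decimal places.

Σ(b_i − a_i)² = 51·12² + 274·9² = 29538.
c = 2t² / 29538 = 2·66² / 29538 = 0.2949.

0.295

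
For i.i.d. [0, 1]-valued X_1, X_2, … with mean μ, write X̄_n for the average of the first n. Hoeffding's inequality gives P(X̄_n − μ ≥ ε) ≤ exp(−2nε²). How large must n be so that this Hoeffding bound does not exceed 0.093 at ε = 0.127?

Require exp(−2nε²) ≤ 0.093, i.e. 2nε² ≥ ln(1/0.093) = 2.375156.
So n ≥ 2.375156 / (2·0.127²) = 73.630.
The smallest integer n is 74.

74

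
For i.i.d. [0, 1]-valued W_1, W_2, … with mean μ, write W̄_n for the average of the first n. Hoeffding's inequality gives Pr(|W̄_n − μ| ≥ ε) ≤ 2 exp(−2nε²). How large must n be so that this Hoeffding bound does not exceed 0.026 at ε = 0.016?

Require 2·exp(−2nε²) ≤ 0.026, i.e. 2nε² ≥ ln(2/0.026) = 4.342806.
So n ≥ 4.342806 / (2·0.016²) = 8482.043.
The smallest integer n is 8483.

8483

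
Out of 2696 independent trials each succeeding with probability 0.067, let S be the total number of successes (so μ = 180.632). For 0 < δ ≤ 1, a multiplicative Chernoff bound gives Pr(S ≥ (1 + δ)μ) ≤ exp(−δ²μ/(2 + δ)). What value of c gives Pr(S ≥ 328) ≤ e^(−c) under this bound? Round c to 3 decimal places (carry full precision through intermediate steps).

Write 328 = (1 + δ)μ, so δ = 328/180.632 − 1 = 0.8158466…
Then the exponent is δ²μ/(2 + δ) = (328 − μ)² / (μ·(2 + δ)) = 42.697525.

42.698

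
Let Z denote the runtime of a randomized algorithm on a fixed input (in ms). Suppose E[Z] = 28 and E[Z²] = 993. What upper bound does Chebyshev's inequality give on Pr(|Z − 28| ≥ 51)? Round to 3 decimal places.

Var(Z) = E[Z²] − (E[Z])² = 993 − 784 = 209.
Chebyshev's inequality: Pr(|Z − μ| ≥ t) ≤ Var(Z)/t² = 209/2601 = 0.0804.

0.080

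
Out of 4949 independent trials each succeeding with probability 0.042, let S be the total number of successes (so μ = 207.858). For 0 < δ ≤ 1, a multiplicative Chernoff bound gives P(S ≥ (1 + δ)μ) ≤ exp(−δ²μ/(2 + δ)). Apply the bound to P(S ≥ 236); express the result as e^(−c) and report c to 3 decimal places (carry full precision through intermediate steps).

1.784

Write 236 = (1 + δ)μ, so δ = 236/207.858 − 1 = 0.1353905…
Then the exponent is δ²μ/(2 + δ) = (236 − μ)² / (μ·(2 + δ)) = 1.784292.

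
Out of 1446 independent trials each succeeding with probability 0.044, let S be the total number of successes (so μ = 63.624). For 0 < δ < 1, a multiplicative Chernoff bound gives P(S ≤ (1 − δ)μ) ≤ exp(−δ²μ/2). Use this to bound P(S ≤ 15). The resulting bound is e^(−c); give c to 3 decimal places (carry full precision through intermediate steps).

Write 15 = (1 − δ)μ, so δ = 1 − 15/63.624 = 0.7642399…
Then the exponent is δ²μ/2 = (μ − 15)²/(2μ) = 18.580201.

18.580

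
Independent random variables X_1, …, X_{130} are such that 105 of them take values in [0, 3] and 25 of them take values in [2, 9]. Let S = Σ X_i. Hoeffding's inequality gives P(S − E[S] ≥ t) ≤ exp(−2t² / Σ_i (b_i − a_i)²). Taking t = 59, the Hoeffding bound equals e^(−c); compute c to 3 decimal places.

Σ(b_i − a_i)² = 105·3² + 25·7² = 2170.
c = 2t² / 2170 = 2·59² / 2170 = 3.2083.

3.208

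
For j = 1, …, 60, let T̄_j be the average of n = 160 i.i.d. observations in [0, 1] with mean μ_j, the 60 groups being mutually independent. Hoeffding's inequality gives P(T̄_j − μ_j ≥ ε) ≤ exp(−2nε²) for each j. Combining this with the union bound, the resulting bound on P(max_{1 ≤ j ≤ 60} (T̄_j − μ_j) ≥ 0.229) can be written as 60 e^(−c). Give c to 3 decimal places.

16.781

Union bound over the 60 events: P(max_{1 ≤ j ≤ 60} (T̄_j − μ_j) ≥ 0.229) ≤ 60·exp(−2nε²) = 60 exp(−2·160·0.229²).
So c = 2·160·0.229² = 16.7811.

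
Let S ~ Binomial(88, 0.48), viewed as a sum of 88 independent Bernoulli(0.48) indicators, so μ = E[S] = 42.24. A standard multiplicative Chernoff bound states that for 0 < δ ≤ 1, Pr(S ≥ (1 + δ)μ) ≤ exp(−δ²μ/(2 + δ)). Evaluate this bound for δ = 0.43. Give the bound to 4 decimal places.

0.0402

Exponent = δ²μ/(2 + δ) = 0.43²·42.24/2.43 = 3.2141.
Bound = exp(−3.2141) = 0.04019.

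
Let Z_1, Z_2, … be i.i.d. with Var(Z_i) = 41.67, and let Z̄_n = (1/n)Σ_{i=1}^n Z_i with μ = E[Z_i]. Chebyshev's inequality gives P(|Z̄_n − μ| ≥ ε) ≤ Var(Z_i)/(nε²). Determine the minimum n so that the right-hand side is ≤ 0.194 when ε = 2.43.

37

Require 41.67/(n·2.43²) ≤ 0.194, i.e. n ≥ 41.67/(0.194·2.43²) = 36.376.
The smallest integer n is 37.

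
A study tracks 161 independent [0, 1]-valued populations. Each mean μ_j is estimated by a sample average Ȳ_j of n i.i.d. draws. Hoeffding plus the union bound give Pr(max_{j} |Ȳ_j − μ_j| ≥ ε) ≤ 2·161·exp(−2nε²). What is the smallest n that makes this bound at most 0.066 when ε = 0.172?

144

Need 2·161·exp(−2nε²) ≤ 0.066, i.e. exp(−2nε²) ≤ 0.066/322.
So 2nε² ≥ ln(322/0.066) = 8.492652.
Hence n ≥ 8.492652/(2·0.172²) = 143.535.
The smallest integer n is 144.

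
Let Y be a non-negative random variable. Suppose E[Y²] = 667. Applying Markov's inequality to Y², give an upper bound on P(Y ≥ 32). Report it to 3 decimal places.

0.651

Since Y ≥ 0, the event {Y ≥ 32} is the same as {Y² ≥ 1024}.
Markov's inequality applied to Y² gives P(Y² ≥ 1024) ≤ E[Y²]/1024 = 667/1024 = 0.6514.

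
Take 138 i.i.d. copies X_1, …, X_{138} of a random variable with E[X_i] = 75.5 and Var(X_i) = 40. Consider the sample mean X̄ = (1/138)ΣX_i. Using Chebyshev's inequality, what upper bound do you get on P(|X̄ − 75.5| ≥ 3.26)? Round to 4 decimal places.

0.0273

Var(X̄) = Var(X_i)/n = 40/138 = 0.28986.
Chebyshev: P(|X̄ − 75.5| ≥ 3.26) ≤ Var(X̄)/(3.26)² = 40/(138·3.26²) = 0.0273.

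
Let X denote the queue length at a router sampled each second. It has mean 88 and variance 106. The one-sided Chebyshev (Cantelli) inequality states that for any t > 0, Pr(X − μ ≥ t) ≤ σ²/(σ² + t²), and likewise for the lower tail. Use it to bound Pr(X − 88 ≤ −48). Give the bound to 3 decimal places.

Here σ² = 106 and t = 48, so σ² + t² = 2410.
Cantelli's bound: 106/2410 = 0.0440.

0.044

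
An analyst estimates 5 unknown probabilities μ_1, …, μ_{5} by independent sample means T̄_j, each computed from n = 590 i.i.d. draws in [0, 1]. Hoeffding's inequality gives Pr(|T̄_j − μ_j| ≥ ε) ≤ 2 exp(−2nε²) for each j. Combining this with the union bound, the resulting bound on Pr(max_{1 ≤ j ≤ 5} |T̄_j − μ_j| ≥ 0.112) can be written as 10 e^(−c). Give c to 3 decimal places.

Union bound over the 5 events: Pr(max_{1 ≤ j ≤ 5} |T̄_j − μ_j| ≥ 0.112) ≤ 5·2·exp(−2nε²) = 10 exp(−2·590·0.112²).
So c = 2·590·0.112² = 14.8019.

14.802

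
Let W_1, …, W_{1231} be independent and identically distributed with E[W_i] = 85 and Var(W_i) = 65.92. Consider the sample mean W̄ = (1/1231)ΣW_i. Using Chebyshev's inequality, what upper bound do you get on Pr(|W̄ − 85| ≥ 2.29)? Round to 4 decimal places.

0.0102

Var(W̄) = Var(W_i)/n = 65.92/1231 = 0.05355.
Chebyshev: Pr(|W̄ − 85| ≥ 2.29) ≤ Var(W̄)/(2.29)² = 65.92/(1231·2.29²) = 0.0102.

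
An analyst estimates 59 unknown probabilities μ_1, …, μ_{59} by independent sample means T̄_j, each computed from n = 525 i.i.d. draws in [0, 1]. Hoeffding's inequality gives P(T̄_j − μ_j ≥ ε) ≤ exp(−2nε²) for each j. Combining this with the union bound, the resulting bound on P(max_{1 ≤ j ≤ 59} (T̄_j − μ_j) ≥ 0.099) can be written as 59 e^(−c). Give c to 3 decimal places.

10.291

Union bound over the 59 events: P(max_{1 ≤ j ≤ 59} (T̄_j − μ_j) ≥ 0.099) ≤ 59·exp(−2nε²) = 59 exp(−2·525·0.099²).
So c = 2·525·0.099² = 10.2911.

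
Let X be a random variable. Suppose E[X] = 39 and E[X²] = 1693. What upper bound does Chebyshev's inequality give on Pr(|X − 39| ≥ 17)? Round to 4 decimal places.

Var(X) = E[X²] − (E[X])² = 1693 − 1521 = 172.
Chebyshev's inequality: Pr(|X − μ| ≥ t) ≤ Var(X)/t² = 172/289 = 0.5952.

0.5952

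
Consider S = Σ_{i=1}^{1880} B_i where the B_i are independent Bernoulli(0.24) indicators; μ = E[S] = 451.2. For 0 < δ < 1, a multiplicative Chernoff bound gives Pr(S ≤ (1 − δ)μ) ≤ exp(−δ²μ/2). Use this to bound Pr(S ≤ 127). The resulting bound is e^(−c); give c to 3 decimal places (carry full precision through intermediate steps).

116.473

Write 127 = (1 − δ)μ, so δ = 1 − 127/451.2 = 0.7185284…
Then the exponent is δ²μ/2 = (μ − 127)²/(2μ) = 116.473449.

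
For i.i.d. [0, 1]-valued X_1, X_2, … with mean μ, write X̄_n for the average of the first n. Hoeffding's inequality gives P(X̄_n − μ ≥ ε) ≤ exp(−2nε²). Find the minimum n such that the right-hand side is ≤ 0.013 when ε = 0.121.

Require exp(−2nε²) ≤ 0.013, i.e. 2nε² ≥ ln(1/0.013) = 4.342806.
So n ≥ 4.342806 / (2·0.121²) = 148.310.
The smallest integer n is 149.

149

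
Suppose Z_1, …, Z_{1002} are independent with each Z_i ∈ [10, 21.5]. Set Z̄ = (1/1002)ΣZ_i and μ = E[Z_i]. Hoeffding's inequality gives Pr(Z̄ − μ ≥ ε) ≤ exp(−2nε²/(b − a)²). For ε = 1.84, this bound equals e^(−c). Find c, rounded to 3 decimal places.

c = 2nε²/(b − a)² = 2·1002·1.84² / 11.5² = 51.3024.

51.302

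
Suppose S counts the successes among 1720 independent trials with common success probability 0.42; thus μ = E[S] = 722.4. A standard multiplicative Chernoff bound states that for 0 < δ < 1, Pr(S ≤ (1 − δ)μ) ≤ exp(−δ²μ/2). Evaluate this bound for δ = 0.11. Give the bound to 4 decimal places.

Exponent = δ²μ/2 = 0.11²·722.4/2 = 4.3705.
Bound = exp(−4.3705) = 0.01264.

0.0126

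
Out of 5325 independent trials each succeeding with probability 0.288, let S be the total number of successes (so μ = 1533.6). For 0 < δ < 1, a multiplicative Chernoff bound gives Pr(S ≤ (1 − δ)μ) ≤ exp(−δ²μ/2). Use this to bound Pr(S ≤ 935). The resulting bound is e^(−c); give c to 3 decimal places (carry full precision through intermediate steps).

Write 935 = (1 − δ)μ, so δ = 1 − 935/1533.6 = 0.3903234…
Then the exponent is δ²μ/2 = (μ − 935)²/(2μ) = 116.823800.

116.824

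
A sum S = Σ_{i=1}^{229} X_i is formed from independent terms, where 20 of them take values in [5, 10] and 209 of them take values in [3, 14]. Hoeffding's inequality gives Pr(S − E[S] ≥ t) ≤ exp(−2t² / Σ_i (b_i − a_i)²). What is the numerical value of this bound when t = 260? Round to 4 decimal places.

Σ(b_i − a_i)² = 20·5² + 209·11² = 25789.
Exponent = 2·260² / 25789 = 5.24255.
Bound = exp(−5.24255) = 0.00529.

0.0053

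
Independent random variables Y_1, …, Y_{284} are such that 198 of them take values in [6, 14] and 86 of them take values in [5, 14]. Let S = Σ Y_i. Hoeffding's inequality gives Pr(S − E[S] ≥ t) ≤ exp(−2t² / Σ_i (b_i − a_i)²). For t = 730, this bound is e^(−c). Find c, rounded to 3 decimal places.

54.272

Σ(b_i − a_i)² = 198·8² + 86·9² = 19638.
c = 2t² / 19638 = 2·730² / 19638 = 54.2723.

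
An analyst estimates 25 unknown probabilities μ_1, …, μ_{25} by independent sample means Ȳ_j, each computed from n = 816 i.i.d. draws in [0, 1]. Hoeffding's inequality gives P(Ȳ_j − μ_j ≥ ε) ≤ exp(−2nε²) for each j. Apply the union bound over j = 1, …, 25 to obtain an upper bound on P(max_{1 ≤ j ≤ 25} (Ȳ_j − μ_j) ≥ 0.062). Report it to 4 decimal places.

Per-experiment Hoeffding bound: exp(−2·816·0.062²) = exp(−6.27341) = 0.0018858.
Union bound over 25 events: 25·0.0018858 = 0.04714.

0.0471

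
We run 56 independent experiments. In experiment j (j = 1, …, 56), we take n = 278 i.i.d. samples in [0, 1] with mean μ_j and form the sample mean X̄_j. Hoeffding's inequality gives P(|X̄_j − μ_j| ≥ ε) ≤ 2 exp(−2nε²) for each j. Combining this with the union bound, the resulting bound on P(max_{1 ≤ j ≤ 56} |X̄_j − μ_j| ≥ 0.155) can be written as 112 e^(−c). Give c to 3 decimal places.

Union bound over the 56 events: P(max_{1 ≤ j ≤ 56} |X̄_j − μ_j| ≥ 0.155) ≤ 56·2·exp(−2nε²) = 112 exp(−2·278·0.155²).
So c = 2·278·0.155² = 13.3579.

13.358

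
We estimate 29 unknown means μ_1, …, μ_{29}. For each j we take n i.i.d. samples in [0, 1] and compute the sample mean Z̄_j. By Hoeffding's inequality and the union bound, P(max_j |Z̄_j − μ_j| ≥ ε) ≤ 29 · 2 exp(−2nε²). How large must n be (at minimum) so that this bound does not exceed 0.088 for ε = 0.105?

295

Need 2·29·exp(−2nε²) ≤ 0.088, i.e. exp(−2nε²) ≤ 0.088/58.
So 2nε² ≥ ln(58/0.088) = 6.490861.
Hence n ≥ 6.490861/(2·0.105²) = 294.370.
The smallest integer n is 295.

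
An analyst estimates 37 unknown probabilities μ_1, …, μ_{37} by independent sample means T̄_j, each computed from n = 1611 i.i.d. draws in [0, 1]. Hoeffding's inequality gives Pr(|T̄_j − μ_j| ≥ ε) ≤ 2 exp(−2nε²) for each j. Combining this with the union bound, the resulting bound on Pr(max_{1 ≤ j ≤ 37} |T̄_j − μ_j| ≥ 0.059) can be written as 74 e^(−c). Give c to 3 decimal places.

11.216

Union bound over the 37 events: Pr(max_{1 ≤ j ≤ 37} |T̄_j − μ_j| ≥ 0.059) ≤ 37·2·exp(−2nε²) = 74 exp(−2·1611·0.059²).
So c = 2·1611·0.059² = 11.2158.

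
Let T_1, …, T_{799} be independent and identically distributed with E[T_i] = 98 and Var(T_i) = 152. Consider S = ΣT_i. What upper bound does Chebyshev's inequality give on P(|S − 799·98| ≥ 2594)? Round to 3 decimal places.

Var(S) = n·Var(T_i) = 799·152 = 121448.
Chebyshev: P(|S − 799·98| ≥ 2594) ≤ Var(S)/2594² = 121448/6728836 = 0.0180.

0.018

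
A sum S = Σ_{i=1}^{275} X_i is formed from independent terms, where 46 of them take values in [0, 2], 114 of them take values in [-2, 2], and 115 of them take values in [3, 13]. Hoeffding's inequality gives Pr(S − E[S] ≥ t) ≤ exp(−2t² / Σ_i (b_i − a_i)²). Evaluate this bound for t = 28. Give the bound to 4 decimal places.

0.8904

Σ(b_i − a_i)² = 46·2² + 114·4² + 115·10² = 13508.
Exponent = 2·28² / 13508 = 0.11608.
Bound = exp(−0.11608) = 0.89040.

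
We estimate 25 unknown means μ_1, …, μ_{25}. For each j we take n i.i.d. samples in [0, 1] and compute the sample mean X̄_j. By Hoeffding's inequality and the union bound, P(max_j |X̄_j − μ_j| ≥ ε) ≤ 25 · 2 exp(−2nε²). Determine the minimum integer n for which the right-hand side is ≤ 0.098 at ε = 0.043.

Need 2·25·exp(−2nε²) ≤ 0.098, i.e. exp(−2nε²) ≤ 0.098/50.
So 2nε² ≥ ln(50/0.098) = 6.234811.
Hence n ≥ 6.234811/(2·0.043²) = 1685.995.
The smallest integer n is 1686.

1686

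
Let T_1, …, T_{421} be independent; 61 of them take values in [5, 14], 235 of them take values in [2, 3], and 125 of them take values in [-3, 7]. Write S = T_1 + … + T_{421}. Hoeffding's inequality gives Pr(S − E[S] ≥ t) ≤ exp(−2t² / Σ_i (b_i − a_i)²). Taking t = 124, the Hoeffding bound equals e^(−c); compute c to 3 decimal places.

Σ(b_i − a_i)² = 61·9² + 235·1² + 125·10² = 17676.
c = 2t² / 17676 = 2·124² / 17676 = 1.7398.

1.740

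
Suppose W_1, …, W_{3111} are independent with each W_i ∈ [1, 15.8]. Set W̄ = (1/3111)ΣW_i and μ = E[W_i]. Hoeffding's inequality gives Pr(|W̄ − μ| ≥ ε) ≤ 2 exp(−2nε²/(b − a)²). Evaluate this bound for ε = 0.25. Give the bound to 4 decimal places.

Exponent: 2nε²/(b − a)² = 2·3111·0.25² / 14.8² = 1.77536.
Bound = 2·exp(−1.77536) = 0.33884.

0.3388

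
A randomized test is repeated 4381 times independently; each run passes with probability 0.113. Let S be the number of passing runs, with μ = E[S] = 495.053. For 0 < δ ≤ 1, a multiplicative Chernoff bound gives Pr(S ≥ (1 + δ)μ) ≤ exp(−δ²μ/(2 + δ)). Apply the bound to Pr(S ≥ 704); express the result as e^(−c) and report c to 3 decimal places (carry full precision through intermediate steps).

36.411

Write 704 = (1 + δ)μ, so δ = 704/495.053 − 1 = 0.42207…
Then the exponent is δ²μ/(2 + δ) = (704 − μ)² / (μ·(2 + δ)) = 36.411108.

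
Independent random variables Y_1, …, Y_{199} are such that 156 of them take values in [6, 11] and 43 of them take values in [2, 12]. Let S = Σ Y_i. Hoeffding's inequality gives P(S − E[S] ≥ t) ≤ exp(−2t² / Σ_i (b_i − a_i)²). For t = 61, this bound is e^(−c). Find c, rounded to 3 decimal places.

Σ(b_i − a_i)² = 156·5² + 43·10² = 8200.
c = 2t² / 8200 = 2·61² / 8200 = 0.9076.

0.908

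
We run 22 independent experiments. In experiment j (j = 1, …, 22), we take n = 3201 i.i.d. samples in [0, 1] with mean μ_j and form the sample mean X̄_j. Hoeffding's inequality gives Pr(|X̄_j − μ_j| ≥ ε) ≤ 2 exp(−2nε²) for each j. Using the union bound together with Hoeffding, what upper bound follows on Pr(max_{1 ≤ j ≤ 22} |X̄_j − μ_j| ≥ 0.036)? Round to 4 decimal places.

0.0110

Per-experiment Hoeffding bound: 2·exp(−2·3201·0.036²) = 2·exp(−8.29699) = 0.00049853.
Union bound over 22 events: 22·0.00049853 = 0.01097.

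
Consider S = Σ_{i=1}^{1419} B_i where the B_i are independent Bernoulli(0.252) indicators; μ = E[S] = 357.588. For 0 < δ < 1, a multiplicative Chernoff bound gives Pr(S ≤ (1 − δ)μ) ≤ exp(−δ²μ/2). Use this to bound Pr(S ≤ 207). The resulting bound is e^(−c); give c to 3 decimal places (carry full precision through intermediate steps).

Write 207 = (1 − δ)μ, so δ = 1 − 207/357.588 = 0.4211215…
Then the exponent is δ²μ/2 = (μ − 207)²/(2μ) = 31.707923.

31.708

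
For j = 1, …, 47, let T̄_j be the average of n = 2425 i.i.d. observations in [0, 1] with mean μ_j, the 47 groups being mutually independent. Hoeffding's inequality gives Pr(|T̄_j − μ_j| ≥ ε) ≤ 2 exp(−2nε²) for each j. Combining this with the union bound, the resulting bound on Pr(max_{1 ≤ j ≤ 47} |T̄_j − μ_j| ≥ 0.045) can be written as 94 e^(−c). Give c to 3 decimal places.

9.821

Union bound over the 47 events: Pr(max_{1 ≤ j ≤ 47} |T̄_j − μ_j| ≥ 0.045) ≤ 47·2·exp(−2nε²) = 94 exp(−2·2425·0.045²).
So c = 2·2425·0.045² = 9.8212.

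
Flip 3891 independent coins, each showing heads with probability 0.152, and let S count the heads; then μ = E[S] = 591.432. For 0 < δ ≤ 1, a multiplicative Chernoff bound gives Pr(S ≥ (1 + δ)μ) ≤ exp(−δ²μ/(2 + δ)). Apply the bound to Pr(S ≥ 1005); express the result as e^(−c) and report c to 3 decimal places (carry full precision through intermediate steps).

107.138

Write 1005 = (1 + δ)μ, so δ = 1005/591.432 − 1 = 0.6992655…
Then the exponent is δ²μ/(2 + δ) = (1005 − μ)² / (μ·(2 + δ)) = 107.137974.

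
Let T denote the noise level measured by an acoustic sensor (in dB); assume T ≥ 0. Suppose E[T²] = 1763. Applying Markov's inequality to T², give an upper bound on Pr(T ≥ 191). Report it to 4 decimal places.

0.0483

Since T ≥ 0, the event {T ≥ 191} is the same as {T² ≥ 36481}.
Markov's inequality applied to T² gives Pr(T² ≥ 36481) ≤ E[T²]/36481 = 1763/36481 = 0.0483.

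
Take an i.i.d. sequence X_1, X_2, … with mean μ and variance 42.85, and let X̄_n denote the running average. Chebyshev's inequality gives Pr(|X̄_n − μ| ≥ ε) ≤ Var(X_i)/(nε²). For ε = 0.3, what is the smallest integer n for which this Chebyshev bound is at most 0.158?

Require 42.85/(n·0.3²) ≤ 0.158, i.e. n ≥ 42.85/(0.158·0.3²) = 3013.361.
The smallest integer n is 3014.

3014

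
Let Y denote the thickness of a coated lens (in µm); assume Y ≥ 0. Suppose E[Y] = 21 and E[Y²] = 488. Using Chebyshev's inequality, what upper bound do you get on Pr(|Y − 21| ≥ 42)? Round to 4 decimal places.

0.0266

Var(Y) = E[Y²] − (E[Y])² = 488 − 441 = 47.
Chebyshev's inequality: Pr(|Y − μ| ≥ t) ≤ Var(Y)/t² = 47/1764 = 0.0266.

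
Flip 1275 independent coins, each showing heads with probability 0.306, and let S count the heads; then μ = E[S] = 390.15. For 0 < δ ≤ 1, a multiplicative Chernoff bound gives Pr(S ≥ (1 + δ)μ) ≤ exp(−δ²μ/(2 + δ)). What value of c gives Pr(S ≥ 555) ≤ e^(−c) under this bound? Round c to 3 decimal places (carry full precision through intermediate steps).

Write 555 = (1 + δ)μ, so δ = 555/390.15 − 1 = 0.4225298…
Then the exponent is δ²μ/(2 + δ) = (555 − μ)² / (μ·(2 + δ)) = 28.752603.

28.753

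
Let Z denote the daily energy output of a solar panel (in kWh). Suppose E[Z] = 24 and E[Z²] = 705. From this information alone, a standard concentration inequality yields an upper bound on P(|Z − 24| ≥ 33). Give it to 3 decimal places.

0.118

The first two moments determine the variance, so Chebyshev's inequality is the sharpest standard bound available.
Var(Z) = E[Z²] − (E[Z])² = 705 − 576 = 129.
Chebyshev's inequality: P(|Z − μ| ≥ t) ≤ Var(Z)/t² = 129/1089 = 0.1185.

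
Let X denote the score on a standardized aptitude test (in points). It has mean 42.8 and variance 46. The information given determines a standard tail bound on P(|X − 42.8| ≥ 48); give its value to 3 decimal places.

0.020

Mean and variance are known, so Chebyshev's inequality applies.
Chebyshev: P(|X − μ| ≥ t) ≤ Var(X)/t².
Bound = 46 / 2304 = 0.0200.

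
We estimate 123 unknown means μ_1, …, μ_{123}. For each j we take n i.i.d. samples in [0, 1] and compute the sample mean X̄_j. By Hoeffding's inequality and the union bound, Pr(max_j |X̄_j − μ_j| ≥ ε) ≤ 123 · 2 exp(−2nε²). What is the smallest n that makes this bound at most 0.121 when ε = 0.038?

Need 2·123·exp(−2nε²) ≤ 0.121, i.e. exp(−2nε²) ≤ 0.121/246.
So 2nε² ≥ ln(246/0.121) = 7.617296.
Hence n ≥ 7.617296/(2·0.038²) = 2637.568.
The smallest integer n is 2638.

2638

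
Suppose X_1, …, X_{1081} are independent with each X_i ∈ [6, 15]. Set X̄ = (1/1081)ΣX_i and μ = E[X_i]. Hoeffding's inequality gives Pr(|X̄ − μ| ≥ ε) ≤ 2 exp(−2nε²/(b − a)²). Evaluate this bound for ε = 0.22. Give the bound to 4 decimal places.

0.5495

Exponent: 2nε²/(b − a)² = 2·1081·0.22² / 9² = 1.29186.
Bound = 2·exp(−1.29186) = 0.54952.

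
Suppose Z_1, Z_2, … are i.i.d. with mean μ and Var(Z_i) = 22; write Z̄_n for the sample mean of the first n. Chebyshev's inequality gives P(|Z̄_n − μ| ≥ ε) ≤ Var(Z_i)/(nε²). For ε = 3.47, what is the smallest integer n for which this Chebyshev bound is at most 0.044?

42

Require 22/(n·3.47²) ≤ 0.044, i.e. n ≥ 22/(0.044·3.47²) = 41.525.
The smallest integer n is 42.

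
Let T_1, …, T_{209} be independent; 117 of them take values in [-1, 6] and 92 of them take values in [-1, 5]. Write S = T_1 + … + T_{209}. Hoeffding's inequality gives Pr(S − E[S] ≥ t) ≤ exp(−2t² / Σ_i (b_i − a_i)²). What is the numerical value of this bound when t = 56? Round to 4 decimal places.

Σ(b_i − a_i)² = 117·7² + 92·6² = 9045.
Exponent = 2·56² / 9045 = 0.69342.
Bound = exp(−0.69342) = 0.49986.

0.4999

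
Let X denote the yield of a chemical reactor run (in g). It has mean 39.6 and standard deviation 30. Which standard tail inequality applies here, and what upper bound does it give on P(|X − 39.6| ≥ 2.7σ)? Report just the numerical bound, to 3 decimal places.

Mean and variance are known, so Chebyshev's inequality applies.
Chebyshev: P(|X − μ| ≥ t) ≤ Var(X)/t².
Var(X) = σ² = 30² = 900.
t = 2.7·30 = 81.
Bound = 900 / 6561 = 0.1372.

0.137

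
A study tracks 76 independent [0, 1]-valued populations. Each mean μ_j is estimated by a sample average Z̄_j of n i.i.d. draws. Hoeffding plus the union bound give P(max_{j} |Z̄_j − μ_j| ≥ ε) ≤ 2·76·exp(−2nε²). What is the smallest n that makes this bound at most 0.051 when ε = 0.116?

298

Need 2·76·exp(−2nε²) ≤ 0.051, i.e. exp(−2nε²) ≤ 0.051/152.
So 2nε² ≥ ln(152/0.051) = 7.999810.
Hence n ≥ 7.999810/(2·0.116²) = 297.258.
The smallest integer n is 298.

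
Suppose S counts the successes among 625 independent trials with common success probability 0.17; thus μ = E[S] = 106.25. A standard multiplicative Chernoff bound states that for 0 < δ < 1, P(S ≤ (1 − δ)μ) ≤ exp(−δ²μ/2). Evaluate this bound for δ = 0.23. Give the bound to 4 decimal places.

Exponent = δ²μ/2 = 0.23²·106.25/2 = 2.8103.
Bound = exp(−2.8103) = 0.06019.

0.0602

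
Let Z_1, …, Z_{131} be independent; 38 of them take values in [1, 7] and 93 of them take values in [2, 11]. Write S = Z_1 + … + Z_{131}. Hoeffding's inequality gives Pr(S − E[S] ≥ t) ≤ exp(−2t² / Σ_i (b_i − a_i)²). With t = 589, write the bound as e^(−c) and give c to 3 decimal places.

77.951

Σ(b_i − a_i)² = 38·6² + 93·9² = 8901.
c = 2t² / 8901 = 2·589² / 8901 = 77.9510.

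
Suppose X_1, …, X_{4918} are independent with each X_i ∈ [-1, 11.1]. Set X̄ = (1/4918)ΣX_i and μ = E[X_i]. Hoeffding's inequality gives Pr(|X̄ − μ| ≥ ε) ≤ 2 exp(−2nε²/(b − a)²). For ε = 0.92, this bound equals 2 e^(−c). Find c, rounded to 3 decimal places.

c = 2nε²/(b − a)² = 2·4918·0.92² / 12.1² = 56.8622.

56.862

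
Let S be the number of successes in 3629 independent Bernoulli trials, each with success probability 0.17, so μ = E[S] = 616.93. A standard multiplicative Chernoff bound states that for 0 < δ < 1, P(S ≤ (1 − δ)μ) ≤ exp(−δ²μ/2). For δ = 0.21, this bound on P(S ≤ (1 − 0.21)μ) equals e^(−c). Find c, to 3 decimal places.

c = δ²μ/2 = 0.21²·616.93/2 = 13.6033.

13.603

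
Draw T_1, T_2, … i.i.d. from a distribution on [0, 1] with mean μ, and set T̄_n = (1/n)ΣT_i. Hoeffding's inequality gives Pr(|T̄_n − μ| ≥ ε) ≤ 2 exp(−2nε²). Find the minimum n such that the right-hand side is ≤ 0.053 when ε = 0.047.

Require 2·exp(−2nε²) ≤ 0.053, i.e. 2nε² ≥ ln(2/0.053) = 3.630611.
So n ≥ 3.630611 / (2·0.047²) = 821.777.
The smallest integer n is 822.

822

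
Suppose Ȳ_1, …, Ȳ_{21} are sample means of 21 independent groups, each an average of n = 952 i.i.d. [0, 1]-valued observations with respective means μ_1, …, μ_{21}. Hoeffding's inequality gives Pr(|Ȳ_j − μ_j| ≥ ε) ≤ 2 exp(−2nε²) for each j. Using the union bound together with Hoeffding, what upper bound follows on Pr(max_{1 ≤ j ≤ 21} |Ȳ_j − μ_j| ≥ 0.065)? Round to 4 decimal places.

Per-experiment Hoeffding bound: 2·exp(−2·952·0.065²) = 2·exp(−8.04440) = 0.00064179.
Union bound over 21 events: 21·0.00064179 = 0.01348.

0.0135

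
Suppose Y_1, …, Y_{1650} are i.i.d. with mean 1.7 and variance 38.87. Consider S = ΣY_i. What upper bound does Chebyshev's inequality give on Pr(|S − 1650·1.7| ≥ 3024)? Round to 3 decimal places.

Var(S) = n·Var(Y_i) = 1650·38.87 = 64135.5.
Chebyshev: Pr(|S − 1650·1.7| ≥ 3024) ≤ Var(S)/3024² = 64135.5/9144576 = 0.0070.

0.007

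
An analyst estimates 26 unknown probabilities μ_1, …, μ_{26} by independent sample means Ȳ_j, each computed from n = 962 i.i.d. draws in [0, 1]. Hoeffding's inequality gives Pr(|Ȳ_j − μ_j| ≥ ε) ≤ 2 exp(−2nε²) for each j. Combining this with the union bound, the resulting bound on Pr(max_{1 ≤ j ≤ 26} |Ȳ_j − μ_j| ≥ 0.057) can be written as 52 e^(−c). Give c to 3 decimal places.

6.251

Union bound over the 26 events: Pr(max_{1 ≤ j ≤ 26} |Ȳ_j − μ_j| ≥ 0.057) ≤ 26·2·exp(−2nε²) = 52 exp(−2·962·0.057²).
So c = 2·962·0.057² = 6.2511.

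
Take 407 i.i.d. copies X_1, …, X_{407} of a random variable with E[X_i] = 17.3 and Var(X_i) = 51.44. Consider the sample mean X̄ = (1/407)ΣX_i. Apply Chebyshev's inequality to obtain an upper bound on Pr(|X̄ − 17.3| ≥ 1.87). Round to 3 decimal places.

Var(X̄) = Var(X_i)/n = 51.44/407 = 0.12639.
Chebyshev: Pr(|X̄ − 17.3| ≥ 1.87) ≤ Var(X̄)/(1.87)² = 51.44/(407·1.87²) = 0.0361.

0.036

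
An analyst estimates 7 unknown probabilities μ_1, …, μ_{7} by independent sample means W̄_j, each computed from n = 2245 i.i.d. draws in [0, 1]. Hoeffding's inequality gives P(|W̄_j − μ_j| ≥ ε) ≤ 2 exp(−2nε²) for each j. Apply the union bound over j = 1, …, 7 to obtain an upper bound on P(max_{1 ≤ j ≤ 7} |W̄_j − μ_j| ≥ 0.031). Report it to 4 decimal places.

0.1872

Per-experiment Hoeffding bound: 2·exp(−2·2245·0.031²) = 2·exp(−4.31489) = 0.026736.
Union bound over 7 events: 7·0.026736 = 0.18715.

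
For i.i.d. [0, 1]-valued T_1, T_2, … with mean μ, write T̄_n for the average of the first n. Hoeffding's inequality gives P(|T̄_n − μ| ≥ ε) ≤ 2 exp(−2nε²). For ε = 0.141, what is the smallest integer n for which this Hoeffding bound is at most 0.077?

Require 2·exp(−2nε²) ≤ 0.077, i.e. 2nε² ≥ ln(2/0.077) = 3.257097.
So n ≥ 3.257097 / (2·0.141²) = 81.915.
The smallest integer n is 82.

82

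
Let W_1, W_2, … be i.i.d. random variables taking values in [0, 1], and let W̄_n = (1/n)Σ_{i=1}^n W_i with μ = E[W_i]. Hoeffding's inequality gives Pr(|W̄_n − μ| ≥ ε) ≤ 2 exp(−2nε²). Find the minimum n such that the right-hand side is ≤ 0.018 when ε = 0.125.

151

Require 2·exp(−2nε²) ≤ 0.018, i.e. 2nε² ≥ ln(2/0.018) = 4.710531.
So n ≥ 4.710531 / (2·0.125²) = 150.737.
The smallest integer n is 151.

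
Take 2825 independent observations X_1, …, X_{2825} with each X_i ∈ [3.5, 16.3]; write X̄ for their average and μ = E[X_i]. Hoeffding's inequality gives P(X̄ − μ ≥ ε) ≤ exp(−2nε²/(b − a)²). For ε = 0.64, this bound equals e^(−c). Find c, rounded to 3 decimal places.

c = 2nε²/(b − a)² = 2·2825·0.64² / 12.8² = 14.1250.

14.125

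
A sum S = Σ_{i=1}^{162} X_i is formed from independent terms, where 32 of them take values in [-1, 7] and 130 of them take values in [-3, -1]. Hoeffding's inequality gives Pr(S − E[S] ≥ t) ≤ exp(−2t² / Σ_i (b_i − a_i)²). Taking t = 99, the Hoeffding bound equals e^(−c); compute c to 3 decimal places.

Σ(b_i − a_i)² = 32·8² + 130·2² = 2568.
c = 2t² / 2568 = 2·99² / 2568 = 7.6332.

7.633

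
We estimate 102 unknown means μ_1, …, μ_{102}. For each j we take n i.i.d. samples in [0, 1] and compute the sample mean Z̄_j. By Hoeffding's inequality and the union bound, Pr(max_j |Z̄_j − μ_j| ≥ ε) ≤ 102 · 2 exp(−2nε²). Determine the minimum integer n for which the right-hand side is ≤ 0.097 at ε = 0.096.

Need 2·102·exp(−2nε²) ≤ 0.097, i.e. exp(−2nε²) ≤ 0.097/204.
So 2nε² ≥ ln(204/0.097) = 7.651164.
Hence n ≥ 7.651164/(2·0.096²) = 415.102.
The smallest integer n is 416.

416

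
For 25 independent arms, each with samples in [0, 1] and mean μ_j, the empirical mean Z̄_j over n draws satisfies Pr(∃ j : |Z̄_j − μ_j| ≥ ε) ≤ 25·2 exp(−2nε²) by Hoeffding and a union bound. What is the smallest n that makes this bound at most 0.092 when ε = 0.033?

Need 2·25·exp(−2nε²) ≤ 0.092, i.e. exp(−2nε²) ≤ 0.092/50.
So 2nε² ≥ ln(50/0.092) = 6.297990.
Hence n ≥ 6.297990/(2·0.033²) = 2891.639.
The smallest integer n is 2892.

2892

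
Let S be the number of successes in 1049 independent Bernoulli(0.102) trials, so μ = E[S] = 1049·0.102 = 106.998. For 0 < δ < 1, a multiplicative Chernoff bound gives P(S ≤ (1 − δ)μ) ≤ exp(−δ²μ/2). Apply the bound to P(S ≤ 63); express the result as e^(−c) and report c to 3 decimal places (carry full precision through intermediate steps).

Write 63 = (1 − δ)μ, so δ = 1 − 63/106.998 = 0.4112039…
Then the exponent is δ²μ/2 = (μ − 63)²/(2μ) = 9.046076.

9.046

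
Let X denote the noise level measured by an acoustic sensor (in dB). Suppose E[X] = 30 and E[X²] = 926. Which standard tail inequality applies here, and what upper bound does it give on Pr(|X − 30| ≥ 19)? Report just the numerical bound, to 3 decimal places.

The first two moments determine the variance, so Chebyshev's inequality is the sharpest standard bound available.
Var(X) = E[X²] − (E[X])² = 926 − 900 = 26.
Chebyshev's inequality: Pr(|X − μ| ≥ t) ≤ Var(X)/t² = 26/361 = 0.0720.

0.072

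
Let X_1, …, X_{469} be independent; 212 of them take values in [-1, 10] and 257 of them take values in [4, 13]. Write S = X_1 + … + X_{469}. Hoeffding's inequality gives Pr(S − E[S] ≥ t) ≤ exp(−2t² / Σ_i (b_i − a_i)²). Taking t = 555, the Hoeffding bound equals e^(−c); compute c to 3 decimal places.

Σ(b_i − a_i)² = 212·11² + 257·9² = 46469.
c = 2t² / 46469 = 2·555² / 46469 = 13.2572.

13.257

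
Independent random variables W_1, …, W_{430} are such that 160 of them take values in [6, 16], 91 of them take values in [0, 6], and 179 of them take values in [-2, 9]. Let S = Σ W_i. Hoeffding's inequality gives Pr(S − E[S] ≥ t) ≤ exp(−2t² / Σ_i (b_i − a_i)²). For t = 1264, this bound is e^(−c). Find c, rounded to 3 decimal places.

Σ(b_i − a_i)² = 160·10² + 91·6² + 179·11² = 40935.
c = 2t² / 40935 = 2·1264² / 40935 = 78.0601.

78.060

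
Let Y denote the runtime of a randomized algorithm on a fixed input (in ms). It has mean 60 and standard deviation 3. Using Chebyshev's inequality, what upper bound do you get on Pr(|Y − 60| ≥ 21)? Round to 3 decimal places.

0.020

Chebyshev: Pr(|Y − μ| ≥ t) ≤ Var(Y)/t².
Var(Y) = σ² = 3² = 9.
Bound = 9 / 441 = 0.0204.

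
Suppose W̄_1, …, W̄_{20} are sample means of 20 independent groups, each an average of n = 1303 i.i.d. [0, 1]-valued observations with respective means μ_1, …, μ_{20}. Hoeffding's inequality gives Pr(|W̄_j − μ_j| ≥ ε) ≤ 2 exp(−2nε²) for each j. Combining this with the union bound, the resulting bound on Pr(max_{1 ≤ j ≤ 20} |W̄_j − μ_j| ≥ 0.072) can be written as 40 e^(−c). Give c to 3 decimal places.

13.510

Union bound over the 20 events: Pr(max_{1 ≤ j ≤ 20} |W̄_j − μ_j| ≥ 0.072) ≤ 20·2·exp(−2nε²) = 40 exp(−2·1303·0.072²).
So c = 2·1303·0.072² = 13.5095.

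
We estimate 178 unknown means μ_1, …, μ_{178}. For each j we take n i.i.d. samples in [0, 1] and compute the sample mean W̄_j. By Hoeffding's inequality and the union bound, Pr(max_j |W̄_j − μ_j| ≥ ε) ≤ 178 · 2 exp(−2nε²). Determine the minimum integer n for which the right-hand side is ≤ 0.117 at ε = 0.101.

Need 2·178·exp(−2nε²) ≤ 0.117, i.e. exp(−2nε²) ≤ 0.117/356.
So 2nε² ≥ ln(356/0.117) = 8.020512.
Hence n ≥ 8.020512/(2·0.101²) = 393.124.
The smallest integer n is 394.

394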